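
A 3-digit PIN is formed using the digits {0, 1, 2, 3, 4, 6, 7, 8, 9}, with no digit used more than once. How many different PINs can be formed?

504

With no repetition, fill the 3 digits in order: 9 choices, then 8, down to 7.
9 × 8 × 7 = 504.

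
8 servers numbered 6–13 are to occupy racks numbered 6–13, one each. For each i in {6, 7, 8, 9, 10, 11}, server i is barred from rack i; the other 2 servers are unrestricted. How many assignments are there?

Let Aᵢ (for 6 ≤ i ≤ 11) be the placements that put server i in its forbidden rack. Any j of these fix j positions, leaving (8−j)! ways to fill the rest, and there are C(6,j) ways to pick which j.
By inclusion–exclusion, the number of valid placements is Σ_{j=0}^{6} (−1)^j C(6,j)·(8−j)!.
Computing: 40320 − 30240 + 10800 − 2400 + 360 − 36 + 2 = 18806.

18806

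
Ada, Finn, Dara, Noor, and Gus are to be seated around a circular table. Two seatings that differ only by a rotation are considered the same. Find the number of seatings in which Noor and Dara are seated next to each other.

Glue Noor and Dara into a block (2 internal orders). Seating 4 units around a circle gives (3)! arrangements.
So 2 × (3)! = 2 × 6 = 12.

12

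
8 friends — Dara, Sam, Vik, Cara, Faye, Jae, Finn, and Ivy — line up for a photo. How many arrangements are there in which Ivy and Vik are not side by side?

30240

There are 8! = 40320 arrangements in all. If Ivy and Vik are adjacent, merging them into one block gives 2·(7)! = 10080 arrangements.
So 40320 − 10080 = 30240 arrangements keep them apart.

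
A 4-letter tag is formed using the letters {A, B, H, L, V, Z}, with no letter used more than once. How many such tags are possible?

With no repetition, fill the 4 letters in order: 6 choices, then 5, down to 3.
That product is 6 × 5 × 4 × 3 = 360.

360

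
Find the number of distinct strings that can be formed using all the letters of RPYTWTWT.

3360

The 8 letters of RPYTWTWT have repeats: T appearing 3 times and W appearing twice.
Dividing 8! = 40320 by 3!·2! = 12 for the repeated letters gives 3360.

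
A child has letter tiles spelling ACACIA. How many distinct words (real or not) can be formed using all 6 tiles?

ACACIA has 6 letters with A appearing 3 times and C appearing twice.
The number of distinct arrangements is 6!/(3!·2!) = 720/12 = 60.

60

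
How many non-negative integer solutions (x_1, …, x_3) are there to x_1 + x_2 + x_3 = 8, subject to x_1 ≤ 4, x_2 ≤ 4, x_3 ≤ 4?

15

Without the upper bounds there are C(10,2) = 45 ways to split 8 among 3 variables.
Subtract solutions that violate a single cap (substitute x_i' = x_i − (cap_i+1)): x_1 ≥ 5 gives C(5,2) = 10; x_2 ≥ 5 gives C(5,2) = 10; x_3 ≥ 5 gives C(5,2) = 10. Together 30.
No two caps can be exceeded simultaneously, so the pair terms are all 0.
By inclusion–exclusion the count is 45 − 30 + 0 = 15.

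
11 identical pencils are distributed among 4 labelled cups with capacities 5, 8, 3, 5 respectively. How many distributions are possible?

130

By stars and bars, unrestricted non-negative solutions to x_1+…+x_4 = 11 number C(11+3,3) = 364.
Subtract solutions that violate a single cap (substitute x_i' = x_i − (cap_i+1)): x_1 ≥ 6 gives C(8,3) = 56; x_2 ≥ 9 gives C(5,3) = 10; x_3 ≥ 4 gives C(10,3) = 120; x_4 ≥ 6 gives C(8,3) = 56. Together 242.
Add back pairs where two caps are both exceeded: 0 + 4 + 0 + 0 + 0 + 4 = 8.
By inclusion–exclusion the count is 364 − 242 + 8 = 130.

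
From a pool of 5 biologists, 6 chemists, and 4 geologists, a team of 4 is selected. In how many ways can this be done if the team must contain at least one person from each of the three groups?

720

Total 4-person selections from all 15: C(15,4) = 1365.
Subtract selections that omit an entire group: no biologists → C(10,4) = 210; no chemists → C(9,4) = 126; no geologists → C(11,4) = 330.
Add back selections omitting two groups (i.e. drawn from a single group): C(5,4) + C(6,4) + C(4,4) = 21.
By inclusion–exclusion: 1365 − 666 + 21 = 720.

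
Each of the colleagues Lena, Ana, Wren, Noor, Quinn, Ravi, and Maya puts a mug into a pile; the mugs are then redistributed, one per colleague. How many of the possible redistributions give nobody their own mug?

Count assignments avoiding every fixed point. For any j of the 7 colleagues fixed to their own mug, the other 7−j can be arranged in (7−j)! ways.
By inclusion–exclusion this is Σ_{j=0}^{7} (−1)^j C(7,j)·(7−j)!.
Computing: 5040 − 5040 + 2520 − 840 + 210 − 42 + 7 − 1 = 1854.

1854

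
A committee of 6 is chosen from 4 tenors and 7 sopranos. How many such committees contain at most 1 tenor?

91

Split by how many tenors are chosen (0 through 1).
Sum: C(4,0)·C(7,6) + C(4,1)·C(7,5) = 7 + 84 = 91.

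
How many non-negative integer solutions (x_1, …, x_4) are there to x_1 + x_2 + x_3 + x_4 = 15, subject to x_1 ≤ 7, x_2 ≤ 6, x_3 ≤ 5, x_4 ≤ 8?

243

By stars and bars, unrestricted non-negative solutions to x_1+…+x_4 = 15 number C(15+3,3) = 816.
Subtract solutions that violate a single cap (substitute x_i' = x_i − (cap_i+1)): x_1 ≥ 8 gives C(10,3) = 120; x_2 ≥ 7 gives C(11,3) = 165; x_3 ≥ 6 gives C(12,3) = 220; x_4 ≥ 9 gives C(9,3) = 84. Together 589.
Add back pairs where two caps are both exceeded: 1 + 4 + 0 + 10 + 0 + 1 = 16.
By inclusion–exclusion the count is 816 − 589 + 16 = 243.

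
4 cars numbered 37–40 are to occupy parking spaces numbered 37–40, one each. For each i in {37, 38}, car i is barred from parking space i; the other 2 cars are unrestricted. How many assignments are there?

14

Let Aᵢ (for i ∈ {37, 38}) be the placements that put car i in its forbidden parking space. Any j of these fix j positions, leaving (4−j)! ways to fill the rest, and there are C(2,j) ways to pick which j.
By inclusion–exclusion, the number of valid placements is Σ_{j=0}^{2} (−1)^j C(2,j)·(4−j)!.
Computing: 24 − 12 + 2 = 14.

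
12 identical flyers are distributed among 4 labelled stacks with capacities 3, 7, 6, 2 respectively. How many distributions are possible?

By stars and bars, unrestricted non-negative solutions to x_1+…+x_4 = 12 number C(12+3,3) = 455.
Subtract solutions that violate a single cap (substitute x_i' = x_i − (cap_i+1)): x_1 ≥ 4 gives C(11,3) = 165; x_2 ≥ 8 gives C(7,3) = 35; x_3 ≥ 7 gives C(8,3) = 56; x_4 ≥ 3 gives C(12,3) = 220. Together 476.
Add back pairs where two caps are both exceeded: 1 + 4 + 56 + 0 + 4 + 10 = 75.
By inclusion–exclusion the count is 455 − 476 + 75 = 54.

54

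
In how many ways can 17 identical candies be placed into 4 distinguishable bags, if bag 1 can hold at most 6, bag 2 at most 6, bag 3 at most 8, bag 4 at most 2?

46

By stars and bars, unrestricted non-negative solutions to x_1+…+x_4 = 17 number C(17+3,3) = 1140.
Subtract solutions that violate a single cap (substitute x_i' = x_i − (cap_i+1)): x_1 ≥ 7 gives C(13,3) = 286; x_2 ≥ 7 gives C(13,3) = 286; x_3 ≥ 9 gives C(11,3) = 165; x_4 ≥ 3 gives C(17,3) = 680. Together 1417.
Add back pairs where two caps are both exceeded: 20 + 4 + 120 + 4 + 120 + 56 = 324.
Subtract triples: 0 + 1 + 0 + 0 = 1.
By inclusion–exclusion the count is 1140 − 1417 + 324 − 1 = 46.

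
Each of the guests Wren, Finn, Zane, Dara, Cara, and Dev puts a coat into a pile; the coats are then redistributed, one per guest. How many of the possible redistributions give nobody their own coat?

Let Aᵢ be the assignments in which guest i gets their own coat. We want the size of the complement of A₁∪…∪A_6.
By inclusion–exclusion this is Σ_{j=0}^{6} (−1)^j C(6,j)·(6−j)!.
Computing: 720 − 720 + 360 − 120 + 30 − 6 + 1 = 265.

265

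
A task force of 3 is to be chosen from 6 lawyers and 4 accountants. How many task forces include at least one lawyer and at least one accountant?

Unrestricted: C(10,3) = 120 ways to pick any 3 of the 10.
Subtract selections that omit an entire group: no lawyers → C(4,3) = 4; no accountants → C(6,3) = 20.
Both groups omitted at once is impossible, so 120 − 24 = 96.

96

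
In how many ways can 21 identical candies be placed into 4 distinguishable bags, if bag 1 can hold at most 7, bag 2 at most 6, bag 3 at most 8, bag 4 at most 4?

Ignoring the caps, the number of non-negative solutions to x_1+…+x_4 = 21 is C(24,3) = 2024.
Subtract solutions that violate a single cap (substitute x_i' = x_i − (cap_i+1)): x_1 ≥ 8 gives C(16,3) = 560; x_2 ≥ 7 gives C(17,3) = 680; x_3 ≥ 9 gives C(15,3) = 455; x_4 ≥ 5 gives C(19,3) = 969. Together 2664.
Add back pairs where two caps are both exceeded: 84 + 35 + 165 + 56 + 220 + 120 = 680.
Subtract triples: 0 + 4 + 0 + 1 = 5.
By inclusion–exclusion the count is 2024 − 2664 + 680 − 5 = 35.

35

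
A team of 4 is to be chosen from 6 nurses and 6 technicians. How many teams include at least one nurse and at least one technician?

Unrestricted: C(12,4) = 495 ways to pick any 4 of the 12.
Subtract selections that omit an entire group: no nurses → C(6,4) = 15; no technicians → C(6,4) = 15.
Both groups omitted at once is impossible, so 495 − 30 = 465.

465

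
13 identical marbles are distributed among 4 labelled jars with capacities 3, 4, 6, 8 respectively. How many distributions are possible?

By stars and bars, unrestricted non-negative solutions to x_1+…+x_4 = 13 number C(13+3,3) = 560.
Subtract solutions that violate a single cap (substitute x_i' = x_i − (cap_i+1)): x_1 ≥ 4 gives C(12,3) = 220; x_2 ≥ 5 gives C(11,3) = 165; x_3 ≥ 7 gives C(9,3) = 84; x_4 ≥ 9 gives C(7,3) = 35. Together 504.
Add back pairs where two caps are both exceeded: 35 + 10 + 1 + 4 + 0 + 0 = 50.
By inclusion–exclusion the count is 560 − 504 + 50 = 106.

106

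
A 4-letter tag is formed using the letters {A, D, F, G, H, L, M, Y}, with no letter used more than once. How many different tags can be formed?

1680

Choose and order 4 of the 8 symbols: the first letter has 8 options, the next 7, then 6, 5.
That product is 8 × 7 × 6 × 5 = 1680.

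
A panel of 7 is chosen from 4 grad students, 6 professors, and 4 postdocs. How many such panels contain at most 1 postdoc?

Split by how many postdocs are chosen (0 through 1).
Sum: C(4,0)·C(10,7) + C(4,1)·C(10,6) = 120 + 840 = 960.

960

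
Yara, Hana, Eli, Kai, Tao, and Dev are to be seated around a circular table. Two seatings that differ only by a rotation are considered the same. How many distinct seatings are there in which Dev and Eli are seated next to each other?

48

Glue Dev and Eli into a block (2 internal orders). Seating 5 units around a circle gives (4)! arrangements.
So 2 × (4)! = 2 × 24 = 48.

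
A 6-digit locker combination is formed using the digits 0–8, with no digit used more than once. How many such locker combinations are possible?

Choose and order 6 of the 9 symbols: the first digit has 9 options, the next 8, and so on down to 4.
9 × 8 × 7 × 6 × 5 × 4 = 60480.

60480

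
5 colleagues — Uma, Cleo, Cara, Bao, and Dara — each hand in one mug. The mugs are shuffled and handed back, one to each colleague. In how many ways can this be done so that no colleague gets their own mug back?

44

Count assignments avoiding every fixed point. For any j of the 5 colleagues fixed to their own mug, the other 5−j can be arranged in (5−j)! ways.
By inclusion–exclusion this is Σ_{j=0}^{5} (−1)^j C(5,j)·(5−j)!.
Computing: 120 − 120 + 60 − 20 + 5 − 1 = 44.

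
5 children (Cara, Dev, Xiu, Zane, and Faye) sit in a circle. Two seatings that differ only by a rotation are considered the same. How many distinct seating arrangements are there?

24

Fix one person's seat to break rotational symmetry; the remaining 4 people can be arranged in (4)! = 24 ways.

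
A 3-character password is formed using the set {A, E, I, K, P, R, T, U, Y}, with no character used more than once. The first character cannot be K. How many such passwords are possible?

The first character has 9−1 = 8 choices (anything except K).
The remaining 2 characters are filled from the other 8 symbols without repetition: 8 × 7 = 56.
Total: 8 × 56 = 448.

448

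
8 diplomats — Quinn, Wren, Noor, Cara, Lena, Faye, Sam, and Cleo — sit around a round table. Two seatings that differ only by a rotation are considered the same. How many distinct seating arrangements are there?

5040

Seat Quinn anywhere (absorbing the rotational symmetry), then permute the other 7: (7)! = 5040.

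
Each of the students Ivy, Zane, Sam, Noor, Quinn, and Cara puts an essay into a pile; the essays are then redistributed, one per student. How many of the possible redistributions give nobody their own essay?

265

Let Aᵢ be the assignments in which student i gets their own essay. We want the size of the complement of A₁∪…∪A_6.
By inclusion–exclusion this is Σ_{j=0}^{6} (−1)^j C(6,j)·(6−j)!.
Computing: 720 − 720 + 360 − 120 + 30 − 6 + 1 = 265.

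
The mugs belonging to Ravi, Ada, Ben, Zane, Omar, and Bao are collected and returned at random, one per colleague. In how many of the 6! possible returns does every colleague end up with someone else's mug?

This is the derangement count D_6: permutations of 6 items with no fixed point.
By inclusion–exclusion this is Σ_{j=0}^{6} (−1)^j C(6,j)·(6−j)!.
Computing: 720 − 720 + 360 − 120 + 30 − 6 + 1 = 265.

265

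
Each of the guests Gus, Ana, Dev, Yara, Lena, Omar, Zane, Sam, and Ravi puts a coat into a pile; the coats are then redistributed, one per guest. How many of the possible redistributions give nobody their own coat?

Count assignments avoiding every fixed point. For any j of the 9 guests fixed to their own coat, the other 9−j can be arranged in (9−j)! ways.
By inclusion–exclusion this is Σ_{j=0}^{9} (−1)^j C(9,j)·(9−j)!.
Computing: 362880 − 362880 + 181440 − 60480 + 15120 − 3024 + 504 − 72 + 9 − 1 = 133496.

133496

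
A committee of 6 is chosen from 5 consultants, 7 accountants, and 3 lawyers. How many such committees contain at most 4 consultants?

Split by how many consultants are chosen (0 through 4).
Sum: C(5,0)·C(10,6) + C(5,1)·C(10,5) + C(5,2)·C(10,4) + C(5,3)·C(10,3) + C(5,4)·C(10,2) = 210 + 1260 + 2100 + 1200 + 225 = 4995.

4995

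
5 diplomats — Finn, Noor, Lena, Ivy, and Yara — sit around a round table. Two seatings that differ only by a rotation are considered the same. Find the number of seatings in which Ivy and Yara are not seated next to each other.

Without the restriction there are (4)! = 24 seatings.
Seatings with Ivy beside Yara: treat them as a block with 2 internal orders, giving 2 × (3)! = 12.
Subtracting, 24 − 12 = 12.

12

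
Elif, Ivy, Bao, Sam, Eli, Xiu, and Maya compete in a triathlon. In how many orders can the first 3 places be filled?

This is an ordered selection of 3 from 7: P(7,3).
That gives 7 × 6 × 5 = 210.

210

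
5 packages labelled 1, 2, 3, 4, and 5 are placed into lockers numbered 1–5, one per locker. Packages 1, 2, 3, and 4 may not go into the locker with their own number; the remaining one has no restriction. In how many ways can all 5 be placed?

Let Aᵢ (for 1 ≤ i ≤ 4) be the placements that put package i in its forbidden locker. Any j of these fix j positions, leaving (5−j)! ways to fill the rest, and there are C(4,j) ways to pick which j.
By inclusion–exclusion, the number of valid placements is Σ_{j=0}^{4} (−1)^j C(4,j)·(5−j)!.
Computing: 120 − 96 + 36 − 8 + 1 = 53.

53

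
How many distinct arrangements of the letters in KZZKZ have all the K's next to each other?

Treat the 2 copies of K as a single block. The multiset to arrange is then {KK, Z, Z, Z}, 4 items in all.
That gives (4)!/(3!) = 4 arrangements.

4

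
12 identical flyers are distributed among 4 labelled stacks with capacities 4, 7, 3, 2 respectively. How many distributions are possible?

30

By stars and bars, unrestricted non-negative solutions to x_1+…+x_4 = 12 number C(12+3,3) = 455.
Subtract solutions that violate a single cap (substitute x_i' = x_i − (cap_i+1)): x_1 ≥ 5 gives C(10,3) = 120; x_2 ≥ 8 gives C(7,3) = 35; x_3 ≥ 4 gives C(11,3) = 165; x_4 ≥ 3 gives C(12,3) = 220. Together 540.
Add back pairs where two caps are both exceeded: 0 + 20 + 35 + 1 + 4 + 56 = 116.
Subtract triples: 0 + 0 + 1 + 0 = 1.
By inclusion–exclusion the count is 455 − 540 + 116 − 1 = 30.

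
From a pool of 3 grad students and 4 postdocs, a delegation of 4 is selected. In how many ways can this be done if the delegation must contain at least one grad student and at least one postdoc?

Total 4-person selections from all 7: C(7,4) = 35.
Selections missing a whole group: no grad students → C(4,4) = 1; no postdocs → C(3,4) = 0.
Both groups omitted at once is impossible, so 35 − 1 = 34.

34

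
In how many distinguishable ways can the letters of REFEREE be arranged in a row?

The 7 letters of REFEREE have repeats: E appearing 4 times and R appearing twice.
So there are 7! / (4!·2!) = 105 distinguishable arrangements.

105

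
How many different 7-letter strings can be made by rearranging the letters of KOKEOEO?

210

The 7 letters of KOKEOEO have repeats: E appearing twice, K appearing twice, and O appearing 3 times.
So there are 7! / (3!·2!·2!) = 210 distinguishable arrangements.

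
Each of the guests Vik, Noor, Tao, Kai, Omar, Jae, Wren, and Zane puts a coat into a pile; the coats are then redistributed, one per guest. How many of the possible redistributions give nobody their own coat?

14833

Let Aᵢ be the assignments in which guest i gets their own coat. We want the size of the complement of A₁∪…∪A_8.
By inclusion–exclusion this is Σ_{j=0}^{8} (−1)^j C(8,j)·(8−j)!.
Computing: 40320 − 40320 + 20160 − 6720 + 1680 − 336 + 56 − 8 + 1 = 14833.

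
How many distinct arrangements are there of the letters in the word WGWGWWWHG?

The 9 letters of WGWGWWWHG have repeats: G appearing 3 times and W appearing 5 times.
Dividing 9! = 362880 by 5!·3! = 720 for the repeated letters gives 504.

504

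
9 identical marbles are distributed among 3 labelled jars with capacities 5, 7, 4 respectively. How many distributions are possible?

27

Without the upper bounds there are C(11,2) = 55 ways to split 9 among 3 jars.
Subtract solutions that violate a single cap (substitute x_i' = x_i − (cap_i+1)): x_1 ≥ 6 gives C(5,2) = 10; x_2 ≥ 8 gives C(3,2) = 3; x_3 ≥ 5 gives C(6,2) = 15. Together 28.
No two caps can be exceeded simultaneously, so the pair terms are all 0.
By inclusion–exclusion the count is 55 − 28 + 0 = 27.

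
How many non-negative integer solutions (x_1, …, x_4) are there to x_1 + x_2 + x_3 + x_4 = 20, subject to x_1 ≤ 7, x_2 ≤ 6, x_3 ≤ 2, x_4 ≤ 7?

10

Ignoring the caps, the number of non-negative solutions to x_1+…+x_4 = 20 is C(23,3) = 1771.
Subtract solutions that violate a single cap (substitute x_i' = x_i − (cap_i+1)): x_1 ≥ 8 gives C(15,3) = 455; x_2 ≥ 7 gives C(16,3) = 560; x_3 ≥ 3 gives C(20,3) = 1140; x_4 ≥ 8 gives C(15,3) = 455. Together 2610.
Add back pairs where two caps are both exceeded: 56 + 220 + 35 + 286 + 56 + 220 = 873.
Subtract triples: 10 + 0 + 4 + 10 = 24.
By inclusion–exclusion the count is 1771 − 2610 + 873 − 24 = 10.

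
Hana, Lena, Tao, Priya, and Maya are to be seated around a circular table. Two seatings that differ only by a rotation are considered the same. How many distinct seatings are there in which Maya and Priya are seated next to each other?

12

Treat {Maya, Priya} as one unit (2 internal orders) and seat the resulting 4 units around the table: (3)! circular arrangements.
So 2 × (3)! = 2 × 6 = 12.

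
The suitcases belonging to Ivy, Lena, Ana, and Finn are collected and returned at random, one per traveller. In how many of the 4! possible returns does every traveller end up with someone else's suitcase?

9

This is the derangement count D_4: permutations of 4 items with no fixed point.
By inclusion–exclusion this is Σ_{j=0}^{4} (−1)^j C(4,j)·(4−j)!.
Computing: 24 − 24 + 12 − 4 + 1 = 9.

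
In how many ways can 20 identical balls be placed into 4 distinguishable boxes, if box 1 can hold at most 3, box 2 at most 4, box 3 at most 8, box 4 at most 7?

10

Without the upper bounds there are C(23,3) = 1771 ways to split 20 among 4 boxes.
Subtract solutions that violate a single cap (substitute x_i' = x_i − (cap_i+1)): x_1 ≥ 4 gives C(19,3) = 969; x_2 ≥ 5 gives C(18,3) = 816; x_3 ≥ 9 gives C(14,3) = 364; x_4 ≥ 8 gives C(15,3) = 455. Together 2604.
Add back pairs where two caps are both exceeded: 364 + 120 + 165 + 84 + 120 + 20 = 873.
Subtract triples: 10 + 20 + 0 + 0 = 30.
By inclusion–exclusion the count is 1771 − 2604 + 873 − 30 = 10.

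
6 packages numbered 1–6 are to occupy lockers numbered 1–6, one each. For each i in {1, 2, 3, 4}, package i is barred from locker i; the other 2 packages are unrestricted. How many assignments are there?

Let Aᵢ (for 1 ≤ i ≤ 4) be the placements that put package i in its forbidden locker. Any j of these fix j positions, leaving (6−j)! ways to fill the rest, and there are C(4,j) ways to pick which j.
By inclusion–exclusion, the number of valid placements is Σ_{j=0}^{4} (−1)^j C(4,j)·(6−j)!.
Computing: 720 − 480 + 144 − 24 + 2 = 362.

362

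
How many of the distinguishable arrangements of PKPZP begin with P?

12

With the first slot taken by P, it remains to arrange the other 4 letters (KPZP).
Those 4 letters have P appearing twice, giving (4)!/(2!) = 12.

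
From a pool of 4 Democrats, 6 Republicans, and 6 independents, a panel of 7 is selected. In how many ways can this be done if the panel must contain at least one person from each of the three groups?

Unrestricted: C(16,7) = 11440 ways to pick any 7 of the 16.
Selections missing a whole group: no Democrats → C(12,7) = 792; no Republicans → C(10,7) = 120; no independents → C(10,7) = 120.
Add back selections omitting two groups (i.e. drawn from a single group): C(4,7) + C(6,7) + C(6,7) = 0.
By inclusion–exclusion: 11440 − 1032 + 0 = 10408.

10408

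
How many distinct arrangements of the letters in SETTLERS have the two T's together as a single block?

Treat the 2 copies of T as a single block. The multiset to arrange is then {TT, E, E, L, R, S, S}, 7 items in all.
That gives (7)!/(2!·2!) = 1260 arrangements.

1260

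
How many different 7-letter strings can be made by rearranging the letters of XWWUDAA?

Letter multiplicities in XWWUDAA: A×2, D×1, U×1, W×2, X×1.
Dividing 7! = 5040 by 2!·2! = 4 for the repeated letters gives 1260.

1260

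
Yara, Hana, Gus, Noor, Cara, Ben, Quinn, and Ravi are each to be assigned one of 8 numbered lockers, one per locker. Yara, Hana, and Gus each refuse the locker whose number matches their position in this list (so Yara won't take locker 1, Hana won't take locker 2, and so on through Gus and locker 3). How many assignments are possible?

Let Aᵢ (for i ∈ {1, 2, 3}) be the placements that put person i in their forbidden locker. Any j of these fix j positions, leaving (8−j)! ways to fill the rest, and there are C(3,j) ways to pick which j.
By inclusion–exclusion, the number of valid placements is Σ_{j=0}^{3} (−1)^j C(3,j)·(8−j)!.
Computing: 40320 − 15120 + 2160 − 120 = 27240.

27240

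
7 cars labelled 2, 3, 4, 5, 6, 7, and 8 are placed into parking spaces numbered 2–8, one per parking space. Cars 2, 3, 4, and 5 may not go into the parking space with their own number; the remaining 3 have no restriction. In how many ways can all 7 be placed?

2790

Let Aᵢ (for 2 ≤ i ≤ 5) be the placements that put car i in its forbidden parking space. Any j of these fix j positions, leaving (7−j)! ways to fill the rest, and there are C(4,j) ways to pick which j.
By inclusion–exclusion, the number of valid placements is Σ_{j=0}^{4} (−1)^j C(4,j)·(7−j)!.
Computing: 5040 − 2880 + 720 − 96 + 6 = 2790.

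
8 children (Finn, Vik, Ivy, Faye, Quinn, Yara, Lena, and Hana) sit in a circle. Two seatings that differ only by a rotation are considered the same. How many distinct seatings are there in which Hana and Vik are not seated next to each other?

3600

All circular seatings of 8 people number (7)! = 5040.
Seatings with Hana beside Vik: treat them as a block with 2 internal orders, giving 2 × (6)! = 1440.
Subtracting, 5040 − 1440 = 3600.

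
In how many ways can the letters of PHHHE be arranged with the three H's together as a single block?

6

Treat the 3 copies of H as a single block. The multiset to arrange is then {HHH, E, P}, 3 items in all.
All 3 items are distinct, so there are (3)! = 6 arrangements.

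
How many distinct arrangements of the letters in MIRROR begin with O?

20

With the first slot taken by O, it remains to arrange the other 5 letters (MIRRR).
Those 5 letters have R appearing 3 times, giving (5)!/(3!) = 20.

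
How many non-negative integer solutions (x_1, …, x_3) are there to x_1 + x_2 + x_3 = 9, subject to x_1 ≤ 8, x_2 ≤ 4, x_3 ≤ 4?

24

Without the upper bounds there are C(11,2) = 55 ways to split 9 among 3 variables.
Subtract solutions that violate a single cap (substitute x_i' = x_i − (cap_i+1)): x_1 ≥ 9 gives C(2,2) = 1; x_2 ≥ 5 gives C(6,2) = 15; x_3 ≥ 5 gives C(6,2) = 15. Together 31.
No two caps can be exceeded simultaneously, so the pair terms are all 0.
By inclusion–exclusion the count is 55 − 31 + 0 = 24.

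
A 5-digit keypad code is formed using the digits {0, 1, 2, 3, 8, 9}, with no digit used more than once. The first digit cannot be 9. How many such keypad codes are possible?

The first digit has 6−1 = 5 choices (anything except 9).
The remaining 4 digits are filled from the other 5 symbols without repetition: 5 × 4 × 3 × 2 = 120.
Total: 5 × 120 = 600.

600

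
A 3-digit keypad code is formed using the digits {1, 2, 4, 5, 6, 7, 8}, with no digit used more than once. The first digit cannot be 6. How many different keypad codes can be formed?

The first digit has 7−1 = 6 choices (anything except 6).
The remaining 2 digits are filled from the other 6 symbols without repetition: 6 × 5 = 30.
Total: 6 × 30 = 180.

180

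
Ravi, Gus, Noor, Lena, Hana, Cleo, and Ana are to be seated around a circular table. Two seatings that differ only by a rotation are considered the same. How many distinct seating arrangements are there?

Fix one person's seat to break rotational symmetry; the remaining 6 people can be arranged in (6)! = 720 ways.

720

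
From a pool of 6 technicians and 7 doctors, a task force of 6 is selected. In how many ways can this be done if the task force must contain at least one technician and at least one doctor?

Total 6-person selections from all 13: C(13,6) = 1716.
Selections missing a whole group: no technicians → C(7,6) = 7; no doctors → C(6,6) = 1.
Both groups omitted at once is impossible, so 1716 − 8 = 1708.

1708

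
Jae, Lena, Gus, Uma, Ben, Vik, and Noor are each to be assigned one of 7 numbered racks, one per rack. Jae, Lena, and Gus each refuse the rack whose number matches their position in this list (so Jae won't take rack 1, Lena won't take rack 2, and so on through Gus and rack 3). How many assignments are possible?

3216

Let Aᵢ (for i ∈ {1, 2, 3}) be the placements that put person i in their forbidden rack. Any j of these fix j positions, leaving (7−j)! ways to fill the rest, and there are C(3,j) ways to pick which j.
By inclusion–exclusion, the number of valid placements is Σ_{j=0}^{3} (−1)^j C(3,j)·(7−j)!.
Computing: 5040 − 2160 + 360 − 24 = 3216.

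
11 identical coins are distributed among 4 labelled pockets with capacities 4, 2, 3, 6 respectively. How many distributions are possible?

30

Ignoring the caps, the number of non-negative solutions to x_1+…+x_4 = 11 is C(14,3) = 364.
Subtract solutions that violate a single cap (substitute x_i' = x_i − (cap_i+1)): x_1 ≥ 5 gives C(9,3) = 84; x_2 ≥ 3 gives C(11,3) = 165; x_3 ≥ 4 gives C(10,3) = 120; x_4 ≥ 7 gives C(7,3) = 35. Together 404.
Add back pairs where two caps are both exceeded: 20 + 10 + 0 + 35 + 4 + 1 = 70.
By inclusion–exclusion the count is 364 − 404 + 70 = 30.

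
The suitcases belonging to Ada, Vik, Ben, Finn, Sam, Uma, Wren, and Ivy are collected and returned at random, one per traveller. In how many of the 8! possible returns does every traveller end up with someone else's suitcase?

14833

Count assignments avoiding every fixed point. For any j of the 8 travellers fixed to their own suitcase, the other 8−j can be arranged in (8−j)! ways.
By inclusion–exclusion this is Σ_{j=0}^{8} (−1)^j C(8,j)·(8−j)!.
Computing: 40320 − 40320 + 20160 − 6720 + 1680 − 336 + 56 − 8 + 1 = 14833.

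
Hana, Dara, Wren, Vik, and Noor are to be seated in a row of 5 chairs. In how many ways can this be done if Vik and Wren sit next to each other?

Treat {Vik, Wren} as a single unit. There are 4 units to order, and the pair itself can be ordered 2 ways.
So the count is 2·(4)! = 48.

48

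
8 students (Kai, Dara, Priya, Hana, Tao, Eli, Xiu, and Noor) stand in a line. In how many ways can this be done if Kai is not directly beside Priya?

30240

Of the 8! = 40320 arrangements, those with Kai and Priya adjacent number 2 × 7! = 10080 (treat the pair as a block with 2 internal orders).
Complementary counting: 40320 − 10080 = 30240.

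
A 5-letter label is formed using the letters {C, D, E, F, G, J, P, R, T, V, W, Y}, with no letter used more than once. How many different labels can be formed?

This is a permutation of 5 out of 12: P(12,5) = 12!/7!.
That product is 12 × 11 × 10 × 9 × 8 = 95040.

95040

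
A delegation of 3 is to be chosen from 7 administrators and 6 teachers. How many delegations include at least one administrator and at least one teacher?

With no constraint there are C(13,3) = 286 possible selections.
Subtract selections that omit an entire group: no administrators → C(6,3) = 20; no teachers → C(7,3) = 35.
Both groups omitted at once is impossible, so 286 − 55 = 231.

231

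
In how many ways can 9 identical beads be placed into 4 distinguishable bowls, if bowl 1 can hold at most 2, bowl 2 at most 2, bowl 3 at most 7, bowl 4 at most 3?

Ignoring the caps, the number of non-negative solutions to x_1+…+x_4 = 9 is C(12,3) = 220.
Subtract solutions that violate a single cap (substitute x_i' = x_i − (cap_i+1)): x_1 ≥ 3 gives C(9,3) = 84; x_2 ≥ 3 gives C(9,3) = 84; x_3 ≥ 8 gives C(4,3) = 4; x_4 ≥ 4 gives C(8,3) = 56. Together 228.
Add back pairs where two caps are both exceeded: 20 + 0 + 10 + 0 + 10 + 0 = 40.
By inclusion–exclusion the count is 220 − 228 + 40 = 32.

32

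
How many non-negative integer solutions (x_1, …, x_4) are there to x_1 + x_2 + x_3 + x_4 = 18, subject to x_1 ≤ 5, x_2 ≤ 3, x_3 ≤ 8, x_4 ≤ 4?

Ignoring the caps, the number of non-negative solutions to x_1+…+x_4 = 18 is C(21,3) = 1330.
Subtract solutions that violate a single cap (substitute x_i' = x_i − (cap_i+1)): x_1 ≥ 6 gives C(15,3) = 455; x_2 ≥ 4 gives C(17,3) = 680; x_3 ≥ 9 gives C(12,3) = 220; x_4 ≥ 5 gives C(16,3) = 560. Together 1915.
Add back pairs where two caps are both exceeded: 165 + 20 + 120 + 56 + 220 + 35 = 616.
Subtract triples: 0 + 20 + 0 + 1 = 21.
By inclusion–exclusion the count is 1330 − 1915 + 616 − 21 = 10.

10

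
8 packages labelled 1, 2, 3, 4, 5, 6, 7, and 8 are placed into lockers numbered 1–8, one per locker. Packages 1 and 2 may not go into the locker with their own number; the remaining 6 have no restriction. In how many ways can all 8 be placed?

Let Aᵢ (for i ∈ {1, 2}) be the placements that put package i in its forbidden locker. Any j of these fix j positions, leaving (8−j)! ways to fill the rest, and there are C(2,j) ways to pick which j.
By inclusion–exclusion, the number of valid placements is Σ_{j=0}^{2} (−1)^j C(2,j)·(8−j)!.
Computing: 40320 − 10080 + 720 = 30960.

30960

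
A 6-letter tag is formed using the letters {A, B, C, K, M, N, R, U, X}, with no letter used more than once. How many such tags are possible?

60480

This is a permutation of 6 out of 9: P(9,6) = 9!/3!.
9 × 8 × 7 × 6 × 5 × 4 = 60480.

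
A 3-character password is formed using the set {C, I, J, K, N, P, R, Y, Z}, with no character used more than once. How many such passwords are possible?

504

This is a permutation of 3 out of 9: P(9,3) = 9!/6!.
That product is 9 × 8 × 7 = 504.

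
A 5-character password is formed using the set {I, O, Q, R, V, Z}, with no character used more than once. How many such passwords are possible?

This is a permutation of 5 out of 6: P(6,5) = 6!/1!.
That product is 6 × 5 × 4 × 3 × 2 = 720.

720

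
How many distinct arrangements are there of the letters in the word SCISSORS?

SCISSORS has 8 letters with S appearing 4 times.
The number of distinct arrangements is 8!/(4!) = 40320/24 = 1680.

1680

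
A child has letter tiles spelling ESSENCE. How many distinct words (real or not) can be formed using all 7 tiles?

420

Letter multiplicities in ESSENCE: C×1, E×3, N×1, S×2.
So there are 7! / (3!·2!) = 420 distinguishable arrangements.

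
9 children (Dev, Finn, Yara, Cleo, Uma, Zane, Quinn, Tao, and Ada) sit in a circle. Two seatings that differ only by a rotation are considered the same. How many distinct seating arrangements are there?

Fix one person's seat to break rotational symmetry; the remaining 8 people can be arranged in (8)! = 40320 ways.

40320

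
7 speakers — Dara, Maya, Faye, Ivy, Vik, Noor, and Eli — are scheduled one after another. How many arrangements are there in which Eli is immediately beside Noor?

1440

Glue Eli and Noor into one block (2 internal orders), leaving 6 units to arrange in a row.
That gives 2 × 6! = 2 × 720 = 1440.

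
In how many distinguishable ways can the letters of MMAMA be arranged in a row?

10

The 5 letters of MMAMA have repeats: A appearing twice and M appearing 3 times.
So there are 5! / (3!·2!) = 10 distinguishable arrangements.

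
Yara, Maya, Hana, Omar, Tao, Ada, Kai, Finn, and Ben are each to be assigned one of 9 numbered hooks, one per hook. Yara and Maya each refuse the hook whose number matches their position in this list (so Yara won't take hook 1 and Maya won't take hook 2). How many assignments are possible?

Let Aᵢ (for i ∈ {1, 2}) be the placements that put person i in their forbidden hook. Any j of these fix j positions, leaving (9−j)! ways to fill the rest, and there are C(2,j) ways to pick which j.
By inclusion–exclusion, the number of valid placements is Σ_{j=0}^{2} (−1)^j C(2,j)·(9−j)!.
Computing: 362880 − 80640 + 5040 = 287280.

287280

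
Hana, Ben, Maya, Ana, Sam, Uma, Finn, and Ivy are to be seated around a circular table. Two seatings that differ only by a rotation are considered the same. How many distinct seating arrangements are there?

Around a circle, 8 distinct people have 8!/8 = (7)! = 5040 rotationally distinct seatings.

5040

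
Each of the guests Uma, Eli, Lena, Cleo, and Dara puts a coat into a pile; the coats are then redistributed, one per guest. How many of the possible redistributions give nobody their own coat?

44

Count assignments avoiding every fixed point. For any j of the 5 guests fixed to their own coat, the other 5−j can be arranged in (5−j)! ways.
By inclusion–exclusion this is Σ_{j=0}^{5} (−1)^j C(5,j)·(5−j)!.
Computing: 120 − 120 + 60 − 20 + 5 − 1 = 44.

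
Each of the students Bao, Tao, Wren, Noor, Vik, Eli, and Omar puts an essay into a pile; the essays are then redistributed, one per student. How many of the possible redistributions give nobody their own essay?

1854

This is the derangement count D_7: permutations of 7 items with no fixed point.
By inclusion–exclusion this is Σ_{j=0}^{7} (−1)^j C(7,j)·(7−j)!.
Computing: 5040 − 5040 + 2520 − 840 + 210 − 42 + 7 − 1 = 1854.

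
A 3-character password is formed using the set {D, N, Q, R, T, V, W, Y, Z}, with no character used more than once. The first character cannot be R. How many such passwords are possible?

448

The first character has 9−1 = 8 choices (anything except R).
The remaining 2 characters are filled from the other 8 symbols without repetition: 8 × 7 = 56.
Total: 8 × 56 = 448.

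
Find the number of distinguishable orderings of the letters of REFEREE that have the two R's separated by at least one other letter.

There are 7!/(4!·2!) = 105 arrangements of REFEREE in total.
Arrangements with the R's together: treat RR as one letter, giving (6)!/(4!) = 30.
Subtracting, 105 − 30 = 75 arrangements keep the R's apart.

75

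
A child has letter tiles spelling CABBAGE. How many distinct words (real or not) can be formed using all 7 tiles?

Letter multiplicities in CABBAGE: A×2, B×2, C×1, E×1, G×1.
So there are 7! / (2!·2!) = 1260 distinguishable arrangements.

1260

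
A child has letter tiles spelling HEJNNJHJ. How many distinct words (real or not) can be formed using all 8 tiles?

1680

The 8 letters of HEJNNJHJ have repeats: H appearing twice, J appearing 3 times, and N appearing twice.
Dividing 8! = 40320 by 3!·2!·2! = 24 for the repeated letters gives 1680.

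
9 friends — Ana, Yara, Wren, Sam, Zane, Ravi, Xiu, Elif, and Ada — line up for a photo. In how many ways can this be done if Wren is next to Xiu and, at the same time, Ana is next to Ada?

Treat {Wren,Xiu} as one block (2 orders) and {Ana,Ada} as another (2 orders).
That leaves 7 units to arrange: 2 × 2 × 7! = 4 × 5040 = 20160.

20160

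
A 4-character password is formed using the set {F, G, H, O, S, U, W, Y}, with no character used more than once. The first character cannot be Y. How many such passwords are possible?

The first character has 8−1 = 7 choices (anything except Y).
The remaining 3 characters are filled from the other 7 symbols without repetition: 7 × 6 × 5 = 210.
Total: 7 × 210 = 1470.

1470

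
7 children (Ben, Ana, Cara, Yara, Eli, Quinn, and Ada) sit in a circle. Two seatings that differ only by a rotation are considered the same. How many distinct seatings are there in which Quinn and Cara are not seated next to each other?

480

All circular seatings of 7 people number (6)! = 720.
Seatings with Quinn beside Cara: treat them as a block with 2 internal orders, giving 2 × (5)! = 240.
Subtracting, 720 − 240 = 480.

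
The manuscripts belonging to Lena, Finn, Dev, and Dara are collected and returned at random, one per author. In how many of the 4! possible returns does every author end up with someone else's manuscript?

Count assignments avoiding every fixed point. For any j of the 4 authors fixed to their own manuscript, the other 4−j can be arranged in (4−j)! ways.
By inclusion–exclusion this is Σ_{j=0}^{4} (−1)^j C(4,j)·(4−j)!.
Computing: 24 − 24 + 12 − 4 + 1 = 9.

9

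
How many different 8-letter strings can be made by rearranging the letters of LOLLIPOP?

The 8 letters of LOLLIPOP have repeats: L appearing 3 times, O appearing twice, and P appearing twice.
Dividing 8! = 40320 by 3!·2!·2! = 24 for the repeated letters gives 1680.

1680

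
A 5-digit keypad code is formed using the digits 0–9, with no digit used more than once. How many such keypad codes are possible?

This is a permutation of 5 out of 10: P(10,5) = 10!/5!.
That product is 10 × 9 × 8 × 7 × 6 = 30240.

30240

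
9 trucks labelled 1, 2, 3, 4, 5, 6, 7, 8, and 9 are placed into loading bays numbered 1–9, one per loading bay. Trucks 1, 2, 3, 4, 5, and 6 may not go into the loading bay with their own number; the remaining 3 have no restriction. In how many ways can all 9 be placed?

183822

Let Aᵢ (for 1 ≤ i ≤ 6) be the placements that put truck i in its forbidden loading bay. Any j of these fix j positions, leaving (9−j)! ways to fill the rest, and there are C(6,j) ways to pick which j.
By inclusion–exclusion, the number of valid placements is Σ_{j=0}^{6} (−1)^j C(6,j)·(9−j)!.
Computing: 362880 − 241920 + 75600 − 14400 + 1800 − 144 + 6 = 183822.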